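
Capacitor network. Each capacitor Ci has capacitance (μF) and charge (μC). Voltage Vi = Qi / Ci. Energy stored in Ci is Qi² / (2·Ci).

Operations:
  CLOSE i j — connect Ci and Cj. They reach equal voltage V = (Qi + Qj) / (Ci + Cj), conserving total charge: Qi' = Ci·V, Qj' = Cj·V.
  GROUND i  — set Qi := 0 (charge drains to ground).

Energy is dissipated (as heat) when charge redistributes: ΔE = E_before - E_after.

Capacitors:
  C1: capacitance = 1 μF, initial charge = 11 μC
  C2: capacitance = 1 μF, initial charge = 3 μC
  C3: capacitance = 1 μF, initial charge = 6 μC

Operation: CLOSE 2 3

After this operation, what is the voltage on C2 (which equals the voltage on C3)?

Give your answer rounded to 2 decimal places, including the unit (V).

Initial: C1(1μF, Q=11μC, V=11.00V), C2(1μF, Q=3μC, V=3.00V), C3(1μF, Q=6μC, V=6.00V)
Op 1: CLOSE 2-3: Q_total=9.00, C_total=2.00, V=4.50; Q2=4.50, Q3=4.50; dissipated=2.250

Answer: 4.50 V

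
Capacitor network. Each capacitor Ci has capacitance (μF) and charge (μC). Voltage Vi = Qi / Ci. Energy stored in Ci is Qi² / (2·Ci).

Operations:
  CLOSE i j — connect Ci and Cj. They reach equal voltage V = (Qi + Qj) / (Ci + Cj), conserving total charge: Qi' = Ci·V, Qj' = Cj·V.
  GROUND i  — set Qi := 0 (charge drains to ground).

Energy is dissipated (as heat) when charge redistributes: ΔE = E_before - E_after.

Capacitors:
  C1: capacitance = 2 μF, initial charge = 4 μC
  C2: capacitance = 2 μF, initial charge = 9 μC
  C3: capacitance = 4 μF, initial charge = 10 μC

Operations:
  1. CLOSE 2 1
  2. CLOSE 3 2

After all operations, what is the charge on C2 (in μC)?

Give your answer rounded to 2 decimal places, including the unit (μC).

Initial: C1(2μF, Q=4μC, V=2.00V), C2(2μF, Q=9μC, V=4.50V), C3(4μF, Q=10μC, V=2.50V)
Op 1: CLOSE 2-1: Q_total=13.00, C_total=4.00, V=3.25; Q2=6.50, Q1=6.50; dissipated=3.125
Op 2: CLOSE 3-2: Q_total=16.50, C_total=6.00, V=2.75; Q3=11.00, Q2=5.50; dissipated=0.375
Final charges: Q1=6.50, Q2=5.50, Q3=11.00

Answer: 5.50 μC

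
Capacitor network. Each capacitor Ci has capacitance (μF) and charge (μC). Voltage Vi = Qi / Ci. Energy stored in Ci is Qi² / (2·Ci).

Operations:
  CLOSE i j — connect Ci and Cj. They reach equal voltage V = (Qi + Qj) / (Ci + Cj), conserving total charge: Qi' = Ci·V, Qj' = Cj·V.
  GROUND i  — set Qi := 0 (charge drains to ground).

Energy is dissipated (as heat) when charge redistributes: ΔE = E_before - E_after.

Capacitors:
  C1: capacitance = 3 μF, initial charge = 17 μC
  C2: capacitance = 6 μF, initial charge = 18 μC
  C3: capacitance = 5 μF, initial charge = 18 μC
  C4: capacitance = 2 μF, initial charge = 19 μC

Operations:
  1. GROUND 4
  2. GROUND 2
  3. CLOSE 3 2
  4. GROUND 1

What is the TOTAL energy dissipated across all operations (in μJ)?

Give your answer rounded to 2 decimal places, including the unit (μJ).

Answer: 183.09 μJ

Derivation:
Initial: C1(3μF, Q=17μC, V=5.67V), C2(6μF, Q=18μC, V=3.00V), C3(5μF, Q=18μC, V=3.60V), C4(2μF, Q=19μC, V=9.50V)
Op 1: GROUND 4: Q4=0; energy lost=90.250
Op 2: GROUND 2: Q2=0; energy lost=27.000
Op 3: CLOSE 3-2: Q_total=18.00, C_total=11.00, V=1.64; Q3=8.18, Q2=9.82; dissipated=17.673
Op 4: GROUND 1: Q1=0; energy lost=48.167
Total dissipated: 183.089 μJ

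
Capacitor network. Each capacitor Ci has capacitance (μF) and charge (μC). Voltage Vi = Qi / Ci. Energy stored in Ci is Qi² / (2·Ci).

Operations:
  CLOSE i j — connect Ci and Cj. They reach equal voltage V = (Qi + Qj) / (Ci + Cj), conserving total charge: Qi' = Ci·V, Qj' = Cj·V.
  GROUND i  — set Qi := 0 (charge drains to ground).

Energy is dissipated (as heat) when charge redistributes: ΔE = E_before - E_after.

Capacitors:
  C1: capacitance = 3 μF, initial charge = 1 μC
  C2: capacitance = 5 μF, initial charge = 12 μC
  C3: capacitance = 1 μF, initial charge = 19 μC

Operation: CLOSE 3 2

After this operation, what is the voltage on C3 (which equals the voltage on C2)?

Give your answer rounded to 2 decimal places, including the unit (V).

Initial: C1(3μF, Q=1μC, V=0.33V), C2(5μF, Q=12μC, V=2.40V), C3(1μF, Q=19μC, V=19.00V)
Op 1: CLOSE 3-2: Q_total=31.00, C_total=6.00, V=5.17; Q3=5.17, Q2=25.83; dissipated=114.817

Answer: 5.17 V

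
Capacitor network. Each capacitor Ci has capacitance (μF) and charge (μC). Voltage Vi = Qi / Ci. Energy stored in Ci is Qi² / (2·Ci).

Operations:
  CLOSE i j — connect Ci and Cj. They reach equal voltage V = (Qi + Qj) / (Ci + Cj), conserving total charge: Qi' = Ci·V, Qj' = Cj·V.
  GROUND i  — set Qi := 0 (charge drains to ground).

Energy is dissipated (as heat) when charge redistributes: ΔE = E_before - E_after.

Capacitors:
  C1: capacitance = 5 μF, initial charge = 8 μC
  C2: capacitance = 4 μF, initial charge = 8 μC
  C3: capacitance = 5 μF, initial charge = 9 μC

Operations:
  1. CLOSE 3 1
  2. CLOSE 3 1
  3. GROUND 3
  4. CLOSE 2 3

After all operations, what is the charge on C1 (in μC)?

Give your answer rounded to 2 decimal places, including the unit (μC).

Initial: C1(5μF, Q=8μC, V=1.60V), C2(4μF, Q=8μC, V=2.00V), C3(5μF, Q=9μC, V=1.80V)
Op 1: CLOSE 3-1: Q_total=17.00, C_total=10.00, V=1.70; Q3=8.50, Q1=8.50; dissipated=0.050
Op 2: CLOSE 3-1: Q_total=17.00, C_total=10.00, V=1.70; Q3=8.50, Q1=8.50; dissipated=0.000
Op 3: GROUND 3: Q3=0; energy lost=7.225
Op 4: CLOSE 2-3: Q_total=8.00, C_total=9.00, V=0.89; Q2=3.56, Q3=4.44; dissipated=4.444
Final charges: Q1=8.50, Q2=3.56, Q3=4.44

Answer: 8.50 μC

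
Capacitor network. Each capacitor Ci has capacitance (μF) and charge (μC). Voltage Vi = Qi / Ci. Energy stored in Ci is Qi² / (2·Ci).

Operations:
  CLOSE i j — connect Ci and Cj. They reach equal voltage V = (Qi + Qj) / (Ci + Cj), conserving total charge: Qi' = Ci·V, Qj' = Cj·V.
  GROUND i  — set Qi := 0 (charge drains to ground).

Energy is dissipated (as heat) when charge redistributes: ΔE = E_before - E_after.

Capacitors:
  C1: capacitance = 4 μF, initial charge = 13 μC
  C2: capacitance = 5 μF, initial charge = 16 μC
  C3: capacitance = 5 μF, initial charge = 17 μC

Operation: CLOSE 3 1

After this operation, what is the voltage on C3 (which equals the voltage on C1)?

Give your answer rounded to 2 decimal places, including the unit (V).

Answer: 3.33 V

Derivation:
Initial: C1(4μF, Q=13μC, V=3.25V), C2(5μF, Q=16μC, V=3.20V), C3(5μF, Q=17μC, V=3.40V)
Op 1: CLOSE 3-1: Q_total=30.00, C_total=9.00, V=3.33; Q3=16.67, Q1=13.33; dissipated=0.025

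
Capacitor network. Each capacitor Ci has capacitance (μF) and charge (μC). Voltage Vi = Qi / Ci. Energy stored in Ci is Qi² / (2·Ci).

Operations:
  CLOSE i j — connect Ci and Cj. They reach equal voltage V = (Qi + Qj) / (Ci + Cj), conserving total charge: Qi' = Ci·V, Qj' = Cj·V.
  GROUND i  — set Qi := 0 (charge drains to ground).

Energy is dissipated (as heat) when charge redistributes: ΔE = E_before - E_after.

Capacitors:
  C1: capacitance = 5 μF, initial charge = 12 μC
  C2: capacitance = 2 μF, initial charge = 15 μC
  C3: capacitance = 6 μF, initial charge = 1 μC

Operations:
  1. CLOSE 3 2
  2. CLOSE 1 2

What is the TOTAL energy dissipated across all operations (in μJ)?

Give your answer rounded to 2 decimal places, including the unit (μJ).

Initial: C1(5μF, Q=12μC, V=2.40V), C2(2μF, Q=15μC, V=7.50V), C3(6μF, Q=1μC, V=0.17V)
Op 1: CLOSE 3-2: Q_total=16.00, C_total=8.00, V=2.00; Q3=12.00, Q2=4.00; dissipated=40.333
Op 2: CLOSE 1-2: Q_total=16.00, C_total=7.00, V=2.29; Q1=11.43, Q2=4.57; dissipated=0.114
Total dissipated: 40.448 μJ

Answer: 40.45 μJ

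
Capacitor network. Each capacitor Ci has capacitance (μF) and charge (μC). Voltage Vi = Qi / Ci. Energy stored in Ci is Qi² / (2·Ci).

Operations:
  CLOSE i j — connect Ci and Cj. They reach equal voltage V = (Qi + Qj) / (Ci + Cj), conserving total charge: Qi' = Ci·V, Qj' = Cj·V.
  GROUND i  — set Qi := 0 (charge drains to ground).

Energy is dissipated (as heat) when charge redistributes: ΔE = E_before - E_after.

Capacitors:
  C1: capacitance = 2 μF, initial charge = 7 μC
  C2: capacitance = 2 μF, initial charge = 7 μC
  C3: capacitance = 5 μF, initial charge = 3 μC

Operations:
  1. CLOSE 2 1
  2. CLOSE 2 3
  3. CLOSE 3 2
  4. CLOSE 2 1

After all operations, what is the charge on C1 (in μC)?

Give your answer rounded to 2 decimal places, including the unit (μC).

Answer: 4.93 μC

Derivation:
Initial: C1(2μF, Q=7μC, V=3.50V), C2(2μF, Q=7μC, V=3.50V), C3(5μF, Q=3μC, V=0.60V)
Op 1: CLOSE 2-1: Q_total=14.00, C_total=4.00, V=3.50; Q2=7.00, Q1=7.00; dissipated=0.000
Op 2: CLOSE 2-3: Q_total=10.00, C_total=7.00, V=1.43; Q2=2.86, Q3=7.14; dissipated=6.007
Op 3: CLOSE 3-2: Q_total=10.00, C_total=7.00, V=1.43; Q3=7.14, Q2=2.86; dissipated=0.000
Op 4: CLOSE 2-1: Q_total=9.86, C_total=4.00, V=2.46; Q2=4.93, Q1=4.93; dissipated=2.145
Final charges: Q1=4.93, Q2=4.93, Q3=7.14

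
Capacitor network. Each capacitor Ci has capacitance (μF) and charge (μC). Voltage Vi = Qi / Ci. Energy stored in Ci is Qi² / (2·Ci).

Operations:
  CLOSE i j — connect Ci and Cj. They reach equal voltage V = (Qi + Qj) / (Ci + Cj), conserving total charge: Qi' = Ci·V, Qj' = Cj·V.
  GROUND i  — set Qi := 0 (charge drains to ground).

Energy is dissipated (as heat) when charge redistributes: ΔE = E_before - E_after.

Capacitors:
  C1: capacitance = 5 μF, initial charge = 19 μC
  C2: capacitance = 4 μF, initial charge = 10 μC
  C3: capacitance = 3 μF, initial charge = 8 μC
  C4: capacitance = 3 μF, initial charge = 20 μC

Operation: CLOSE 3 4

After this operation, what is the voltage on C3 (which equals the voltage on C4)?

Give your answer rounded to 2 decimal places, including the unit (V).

Initial: C1(5μF, Q=19μC, V=3.80V), C2(4μF, Q=10μC, V=2.50V), C3(3μF, Q=8μC, V=2.67V), C4(3μF, Q=20μC, V=6.67V)
Op 1: CLOSE 3-4: Q_total=28.00, C_total=6.00, V=4.67; Q3=14.00, Q4=14.00; dissipated=12.000

Answer: 4.67 V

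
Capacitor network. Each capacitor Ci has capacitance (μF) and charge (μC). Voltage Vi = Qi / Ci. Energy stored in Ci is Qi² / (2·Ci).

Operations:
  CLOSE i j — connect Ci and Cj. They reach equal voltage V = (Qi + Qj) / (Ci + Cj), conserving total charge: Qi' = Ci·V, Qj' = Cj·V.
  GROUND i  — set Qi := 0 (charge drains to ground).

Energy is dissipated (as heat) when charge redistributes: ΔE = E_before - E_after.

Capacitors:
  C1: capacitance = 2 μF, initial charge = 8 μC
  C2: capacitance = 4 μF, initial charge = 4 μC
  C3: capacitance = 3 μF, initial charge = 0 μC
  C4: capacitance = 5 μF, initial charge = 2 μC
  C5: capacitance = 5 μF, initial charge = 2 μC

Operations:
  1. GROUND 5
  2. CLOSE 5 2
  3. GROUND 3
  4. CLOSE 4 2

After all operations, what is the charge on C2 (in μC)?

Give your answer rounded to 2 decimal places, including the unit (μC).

Answer: 1.68 μC

Derivation:
Initial: C1(2μF, Q=8μC, V=4.00V), C2(4μF, Q=4μC, V=1.00V), C3(3μF, Q=0μC, V=0.00V), C4(5μF, Q=2μC, V=0.40V), C5(5μF, Q=2μC, V=0.40V)
Op 1: GROUND 5: Q5=0; energy lost=0.400
Op 2: CLOSE 5-2: Q_total=4.00, C_total=9.00, V=0.44; Q5=2.22, Q2=1.78; dissipated=1.111
Op 3: GROUND 3: Q3=0; energy lost=0.000
Op 4: CLOSE 4-2: Q_total=3.78, C_total=9.00, V=0.42; Q4=2.10, Q2=1.68; dissipated=0.002
Final charges: Q1=8.00, Q2=1.68, Q3=0.00, Q4=2.10, Q5=2.22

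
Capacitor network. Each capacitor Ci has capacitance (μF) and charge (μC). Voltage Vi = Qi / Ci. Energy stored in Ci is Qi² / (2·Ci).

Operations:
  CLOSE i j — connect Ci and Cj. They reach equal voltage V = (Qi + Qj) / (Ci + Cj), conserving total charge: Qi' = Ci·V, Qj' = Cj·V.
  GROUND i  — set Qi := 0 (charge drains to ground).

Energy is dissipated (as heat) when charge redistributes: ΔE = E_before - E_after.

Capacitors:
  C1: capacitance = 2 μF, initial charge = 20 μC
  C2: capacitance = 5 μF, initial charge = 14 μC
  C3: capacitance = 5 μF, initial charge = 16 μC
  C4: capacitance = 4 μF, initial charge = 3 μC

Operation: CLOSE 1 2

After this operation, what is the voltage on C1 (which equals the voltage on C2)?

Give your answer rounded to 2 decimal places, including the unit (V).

Initial: C1(2μF, Q=20μC, V=10.00V), C2(5μF, Q=14μC, V=2.80V), C3(5μF, Q=16μC, V=3.20V), C4(4μF, Q=3μC, V=0.75V)
Op 1: CLOSE 1-2: Q_total=34.00, C_total=7.00, V=4.86; Q1=9.71, Q2=24.29; dissipated=37.029

Answer: 4.86 V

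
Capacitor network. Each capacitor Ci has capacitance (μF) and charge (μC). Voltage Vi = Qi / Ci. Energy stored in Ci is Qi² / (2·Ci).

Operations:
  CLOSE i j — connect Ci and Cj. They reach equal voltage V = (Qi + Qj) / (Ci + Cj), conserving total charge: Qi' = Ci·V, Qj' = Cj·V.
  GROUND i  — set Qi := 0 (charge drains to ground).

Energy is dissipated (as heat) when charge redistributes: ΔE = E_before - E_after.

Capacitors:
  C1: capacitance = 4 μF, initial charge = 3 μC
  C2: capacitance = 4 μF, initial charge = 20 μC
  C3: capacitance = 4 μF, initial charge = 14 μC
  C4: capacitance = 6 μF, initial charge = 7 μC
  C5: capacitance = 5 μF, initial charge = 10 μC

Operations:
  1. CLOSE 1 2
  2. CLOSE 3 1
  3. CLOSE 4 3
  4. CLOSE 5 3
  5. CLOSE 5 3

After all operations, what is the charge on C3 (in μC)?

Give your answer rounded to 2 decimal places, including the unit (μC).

Answer: 7.96 μC

Derivation:
Initial: C1(4μF, Q=3μC, V=0.75V), C2(4μF, Q=20μC, V=5.00V), C3(4μF, Q=14μC, V=3.50V), C4(6μF, Q=7μC, V=1.17V), C5(5μF, Q=10μC, V=2.00V)
Op 1: CLOSE 1-2: Q_total=23.00, C_total=8.00, V=2.88; Q1=11.50, Q2=11.50; dissipated=18.062
Op 2: CLOSE 3-1: Q_total=25.50, C_total=8.00, V=3.19; Q3=12.75, Q1=12.75; dissipated=0.391
Op 3: CLOSE 4-3: Q_total=19.75, C_total=10.00, V=1.98; Q4=11.85, Q3=7.90; dissipated=4.901
Op 4: CLOSE 5-3: Q_total=17.90, C_total=9.00, V=1.99; Q5=9.94, Q3=7.96; dissipated=0.001
Op 5: CLOSE 5-3: Q_total=17.90, C_total=9.00, V=1.99; Q5=9.94, Q3=7.96; dissipated=0.000
Final charges: Q1=12.75, Q2=11.50, Q3=7.96, Q4=11.85, Q5=9.94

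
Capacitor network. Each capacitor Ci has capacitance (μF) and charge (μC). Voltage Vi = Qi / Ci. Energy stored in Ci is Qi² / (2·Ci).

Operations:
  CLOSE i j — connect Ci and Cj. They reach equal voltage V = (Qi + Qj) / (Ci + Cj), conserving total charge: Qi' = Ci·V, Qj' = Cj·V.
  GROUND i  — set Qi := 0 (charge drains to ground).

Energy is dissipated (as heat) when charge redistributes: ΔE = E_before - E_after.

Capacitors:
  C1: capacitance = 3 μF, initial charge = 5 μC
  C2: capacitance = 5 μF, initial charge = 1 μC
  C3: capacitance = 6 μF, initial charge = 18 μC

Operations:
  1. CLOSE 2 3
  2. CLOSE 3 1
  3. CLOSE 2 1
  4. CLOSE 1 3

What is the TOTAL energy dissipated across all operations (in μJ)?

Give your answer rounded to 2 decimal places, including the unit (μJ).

Answer: 10.70 μJ

Derivation:
Initial: C1(3μF, Q=5μC, V=1.67V), C2(5μF, Q=1μC, V=0.20V), C3(6μF, Q=18μC, V=3.00V)
Op 1: CLOSE 2-3: Q_total=19.00, C_total=11.00, V=1.73; Q2=8.64, Q3=10.36; dissipated=10.691
Op 2: CLOSE 3-1: Q_total=15.36, C_total=9.00, V=1.71; Q3=10.24, Q1=5.12; dissipated=0.004
Op 3: CLOSE 2-1: Q_total=13.76, C_total=8.00, V=1.72; Q2=8.60, Q1=5.16; dissipated=0.000
Op 4: CLOSE 1-3: Q_total=15.40, C_total=9.00, V=1.71; Q1=5.13, Q3=10.27; dissipated=0.000
Total dissipated: 10.695 μJ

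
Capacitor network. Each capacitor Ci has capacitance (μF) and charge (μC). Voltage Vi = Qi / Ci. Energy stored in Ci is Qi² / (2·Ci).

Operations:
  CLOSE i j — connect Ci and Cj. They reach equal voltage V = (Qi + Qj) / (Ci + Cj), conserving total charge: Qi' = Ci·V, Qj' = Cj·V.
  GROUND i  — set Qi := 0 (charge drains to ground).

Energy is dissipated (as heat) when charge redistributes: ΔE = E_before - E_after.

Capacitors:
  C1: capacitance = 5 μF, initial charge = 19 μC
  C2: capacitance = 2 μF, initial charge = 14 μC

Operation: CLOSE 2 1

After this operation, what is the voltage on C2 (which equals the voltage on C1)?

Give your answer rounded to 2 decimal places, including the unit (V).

Initial: C1(5μF, Q=19μC, V=3.80V), C2(2μF, Q=14μC, V=7.00V)
Op 1: CLOSE 2-1: Q_total=33.00, C_total=7.00, V=4.71; Q2=9.43, Q1=23.57; dissipated=7.314

Answer: 4.71 V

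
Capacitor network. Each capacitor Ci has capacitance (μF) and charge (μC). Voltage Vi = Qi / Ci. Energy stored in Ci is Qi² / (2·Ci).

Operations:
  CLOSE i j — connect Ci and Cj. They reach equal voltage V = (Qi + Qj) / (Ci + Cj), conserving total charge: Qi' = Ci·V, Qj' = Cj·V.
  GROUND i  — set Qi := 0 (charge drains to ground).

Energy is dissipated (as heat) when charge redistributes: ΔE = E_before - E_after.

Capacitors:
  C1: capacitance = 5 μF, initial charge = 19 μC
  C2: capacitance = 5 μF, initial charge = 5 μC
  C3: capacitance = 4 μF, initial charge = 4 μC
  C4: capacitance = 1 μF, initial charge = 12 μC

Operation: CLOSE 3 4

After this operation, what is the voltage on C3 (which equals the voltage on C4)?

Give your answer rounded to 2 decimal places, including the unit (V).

Answer: 3.20 V

Derivation:
Initial: C1(5μF, Q=19μC, V=3.80V), C2(5μF, Q=5μC, V=1.00V), C3(4μF, Q=4μC, V=1.00V), C4(1μF, Q=12μC, V=12.00V)
Op 1: CLOSE 3-4: Q_total=16.00, C_total=5.00, V=3.20; Q3=12.80, Q4=3.20; dissipated=48.400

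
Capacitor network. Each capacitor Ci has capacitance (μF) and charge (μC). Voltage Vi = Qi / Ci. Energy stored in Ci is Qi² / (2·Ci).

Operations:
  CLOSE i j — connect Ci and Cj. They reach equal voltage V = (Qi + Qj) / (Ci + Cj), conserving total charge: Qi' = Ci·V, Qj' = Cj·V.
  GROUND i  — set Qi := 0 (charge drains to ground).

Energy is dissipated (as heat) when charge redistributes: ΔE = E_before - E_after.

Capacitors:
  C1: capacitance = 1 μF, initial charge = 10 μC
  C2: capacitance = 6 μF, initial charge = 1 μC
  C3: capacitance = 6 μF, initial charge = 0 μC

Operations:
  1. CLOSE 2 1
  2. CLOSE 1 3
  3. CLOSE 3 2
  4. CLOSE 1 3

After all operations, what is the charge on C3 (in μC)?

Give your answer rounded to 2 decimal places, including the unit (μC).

Answer: 4.81 μC

Derivation:
Initial: C1(1μF, Q=10μC, V=10.00V), C2(6μF, Q=1μC, V=0.17V), C3(6μF, Q=0μC, V=0.00V)
Op 1: CLOSE 2-1: Q_total=11.00, C_total=7.00, V=1.57; Q2=9.43, Q1=1.57; dissipated=41.440
Op 2: CLOSE 1-3: Q_total=1.57, C_total=7.00, V=0.22; Q1=0.22, Q3=1.35; dissipated=1.058
Op 3: CLOSE 3-2: Q_total=10.78, C_total=12.00, V=0.90; Q3=5.39, Q2=5.39; dissipated=2.721
Op 4: CLOSE 1-3: Q_total=5.61, C_total=7.00, V=0.80; Q1=0.80, Q3=4.81; dissipated=0.194
Final charges: Q1=0.80, Q2=5.39, Q3=4.81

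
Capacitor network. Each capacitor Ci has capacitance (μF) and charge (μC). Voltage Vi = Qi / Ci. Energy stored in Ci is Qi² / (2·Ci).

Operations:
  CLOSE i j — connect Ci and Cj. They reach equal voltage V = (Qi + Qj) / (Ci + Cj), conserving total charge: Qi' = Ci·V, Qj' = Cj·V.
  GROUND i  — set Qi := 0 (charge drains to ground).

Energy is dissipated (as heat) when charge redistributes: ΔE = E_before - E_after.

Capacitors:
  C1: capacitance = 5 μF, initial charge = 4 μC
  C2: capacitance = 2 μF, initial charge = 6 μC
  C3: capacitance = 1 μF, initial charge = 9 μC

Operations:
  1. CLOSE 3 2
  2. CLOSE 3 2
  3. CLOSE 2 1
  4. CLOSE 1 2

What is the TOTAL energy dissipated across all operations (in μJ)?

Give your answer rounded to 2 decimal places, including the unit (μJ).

Answer: 24.60 μJ

Derivation:
Initial: C1(5μF, Q=4μC, V=0.80V), C2(2μF, Q=6μC, V=3.00V), C3(1μF, Q=9μC, V=9.00V)
Op 1: CLOSE 3-2: Q_total=15.00, C_total=3.00, V=5.00; Q3=5.00, Q2=10.00; dissipated=12.000
Op 2: CLOSE 3-2: Q_total=15.00, C_total=3.00, V=5.00; Q3=5.00, Q2=10.00; dissipated=0.000
Op 3: CLOSE 2-1: Q_total=14.00, C_total=7.00, V=2.00; Q2=4.00, Q1=10.00; dissipated=12.600
Op 4: CLOSE 1-2: Q_total=14.00, C_total=7.00, V=2.00; Q1=10.00, Q2=4.00; dissipated=0.000
Total dissipated: 24.600 μJ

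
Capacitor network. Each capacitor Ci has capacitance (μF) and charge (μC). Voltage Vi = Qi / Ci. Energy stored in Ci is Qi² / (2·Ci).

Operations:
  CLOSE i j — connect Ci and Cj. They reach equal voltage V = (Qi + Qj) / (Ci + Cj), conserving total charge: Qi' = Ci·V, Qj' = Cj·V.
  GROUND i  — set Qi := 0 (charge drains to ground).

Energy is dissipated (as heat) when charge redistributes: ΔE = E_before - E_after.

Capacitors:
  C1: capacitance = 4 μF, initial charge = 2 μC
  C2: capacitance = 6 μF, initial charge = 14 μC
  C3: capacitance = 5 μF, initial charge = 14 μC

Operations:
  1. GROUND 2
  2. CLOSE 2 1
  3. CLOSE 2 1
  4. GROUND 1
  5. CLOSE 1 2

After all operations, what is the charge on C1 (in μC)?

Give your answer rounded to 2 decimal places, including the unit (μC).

Initial: C1(4μF, Q=2μC, V=0.50V), C2(6μF, Q=14μC, V=2.33V), C3(5μF, Q=14μC, V=2.80V)
Op 1: GROUND 2: Q2=0; energy lost=16.333
Op 2: CLOSE 2-1: Q_total=2.00, C_total=10.00, V=0.20; Q2=1.20, Q1=0.80; dissipated=0.300
Op 3: CLOSE 2-1: Q_total=2.00, C_total=10.00, V=0.20; Q2=1.20, Q1=0.80; dissipated=0.000
Op 4: GROUND 1: Q1=0; energy lost=0.080
Op 5: CLOSE 1-2: Q_total=1.20, C_total=10.00, V=0.12; Q1=0.48, Q2=0.72; dissipated=0.048
Final charges: Q1=0.48, Q2=0.72, Q3=14.00

Answer: 0.48 μC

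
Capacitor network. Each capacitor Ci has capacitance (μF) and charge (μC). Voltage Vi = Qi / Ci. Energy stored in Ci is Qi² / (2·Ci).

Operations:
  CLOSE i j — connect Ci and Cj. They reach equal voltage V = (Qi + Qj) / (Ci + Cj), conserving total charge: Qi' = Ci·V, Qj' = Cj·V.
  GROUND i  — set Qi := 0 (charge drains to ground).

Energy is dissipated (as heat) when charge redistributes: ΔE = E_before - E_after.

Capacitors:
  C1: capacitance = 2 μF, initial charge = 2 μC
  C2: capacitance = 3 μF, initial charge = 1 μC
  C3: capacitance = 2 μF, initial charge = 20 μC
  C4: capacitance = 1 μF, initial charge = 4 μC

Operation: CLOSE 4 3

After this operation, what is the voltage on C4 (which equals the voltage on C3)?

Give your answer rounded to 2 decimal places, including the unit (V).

Answer: 8.00 V

Derivation:
Initial: C1(2μF, Q=2μC, V=1.00V), C2(3μF, Q=1μC, V=0.33V), C3(2μF, Q=20μC, V=10.00V), C4(1μF, Q=4μC, V=4.00V)
Op 1: CLOSE 4-3: Q_total=24.00, C_total=3.00, V=8.00; Q4=8.00, Q3=16.00; dissipated=12.000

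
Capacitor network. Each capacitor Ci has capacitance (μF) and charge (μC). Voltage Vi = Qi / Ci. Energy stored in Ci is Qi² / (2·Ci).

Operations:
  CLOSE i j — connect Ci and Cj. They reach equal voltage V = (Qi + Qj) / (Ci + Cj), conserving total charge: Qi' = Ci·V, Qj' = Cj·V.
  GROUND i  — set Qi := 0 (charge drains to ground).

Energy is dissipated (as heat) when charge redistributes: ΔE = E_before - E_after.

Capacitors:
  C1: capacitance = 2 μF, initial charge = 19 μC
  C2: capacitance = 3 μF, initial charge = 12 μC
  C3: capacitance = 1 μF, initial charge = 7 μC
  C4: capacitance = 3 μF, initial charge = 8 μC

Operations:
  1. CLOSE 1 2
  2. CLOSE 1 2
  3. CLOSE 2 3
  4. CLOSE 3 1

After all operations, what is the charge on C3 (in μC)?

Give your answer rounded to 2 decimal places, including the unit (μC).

Answer: 6.27 μC

Derivation:
Initial: C1(2μF, Q=19μC, V=9.50V), C2(3μF, Q=12μC, V=4.00V), C3(1μF, Q=7μC, V=7.00V), C4(3μF, Q=8μC, V=2.67V)
Op 1: CLOSE 1-2: Q_total=31.00, C_total=5.00, V=6.20; Q1=12.40, Q2=18.60; dissipated=18.150
Op 2: CLOSE 1-2: Q_total=31.00, C_total=5.00, V=6.20; Q1=12.40, Q2=18.60; dissipated=0.000
Op 3: CLOSE 2-3: Q_total=25.60, C_total=4.00, V=6.40; Q2=19.20, Q3=6.40; dissipated=0.240
Op 4: CLOSE 3-1: Q_total=18.80, C_total=3.00, V=6.27; Q3=6.27, Q1=12.53; dissipated=0.013
Final charges: Q1=12.53, Q2=19.20, Q3=6.27, Q4=8.00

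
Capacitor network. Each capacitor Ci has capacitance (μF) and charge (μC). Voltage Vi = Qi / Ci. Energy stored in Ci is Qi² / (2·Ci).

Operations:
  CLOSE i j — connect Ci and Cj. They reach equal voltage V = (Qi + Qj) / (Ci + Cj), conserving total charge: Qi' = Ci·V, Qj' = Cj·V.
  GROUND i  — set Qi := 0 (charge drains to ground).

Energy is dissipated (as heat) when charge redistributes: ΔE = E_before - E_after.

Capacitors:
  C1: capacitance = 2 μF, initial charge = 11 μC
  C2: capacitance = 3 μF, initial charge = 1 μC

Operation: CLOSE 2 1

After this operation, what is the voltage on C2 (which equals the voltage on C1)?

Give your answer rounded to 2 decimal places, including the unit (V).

Initial: C1(2μF, Q=11μC, V=5.50V), C2(3μF, Q=1μC, V=0.33V)
Op 1: CLOSE 2-1: Q_total=12.00, C_total=5.00, V=2.40; Q2=7.20, Q1=4.80; dissipated=16.017

Answer: 2.40 V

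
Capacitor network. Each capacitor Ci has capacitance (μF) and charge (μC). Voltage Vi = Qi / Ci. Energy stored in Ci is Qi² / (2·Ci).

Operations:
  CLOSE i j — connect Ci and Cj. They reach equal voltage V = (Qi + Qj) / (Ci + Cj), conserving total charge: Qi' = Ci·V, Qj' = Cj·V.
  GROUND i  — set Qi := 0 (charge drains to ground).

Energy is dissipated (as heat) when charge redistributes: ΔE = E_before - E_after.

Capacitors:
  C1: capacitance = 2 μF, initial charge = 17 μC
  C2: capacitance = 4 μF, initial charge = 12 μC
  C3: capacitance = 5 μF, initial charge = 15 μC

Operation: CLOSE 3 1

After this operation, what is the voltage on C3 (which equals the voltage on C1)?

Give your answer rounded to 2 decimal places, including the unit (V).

Answer: 4.57 V

Derivation:
Initial: C1(2μF, Q=17μC, V=8.50V), C2(4μF, Q=12μC, V=3.00V), C3(5μF, Q=15μC, V=3.00V)
Op 1: CLOSE 3-1: Q_total=32.00, C_total=7.00, V=4.57; Q3=22.86, Q1=9.14; dissipated=21.607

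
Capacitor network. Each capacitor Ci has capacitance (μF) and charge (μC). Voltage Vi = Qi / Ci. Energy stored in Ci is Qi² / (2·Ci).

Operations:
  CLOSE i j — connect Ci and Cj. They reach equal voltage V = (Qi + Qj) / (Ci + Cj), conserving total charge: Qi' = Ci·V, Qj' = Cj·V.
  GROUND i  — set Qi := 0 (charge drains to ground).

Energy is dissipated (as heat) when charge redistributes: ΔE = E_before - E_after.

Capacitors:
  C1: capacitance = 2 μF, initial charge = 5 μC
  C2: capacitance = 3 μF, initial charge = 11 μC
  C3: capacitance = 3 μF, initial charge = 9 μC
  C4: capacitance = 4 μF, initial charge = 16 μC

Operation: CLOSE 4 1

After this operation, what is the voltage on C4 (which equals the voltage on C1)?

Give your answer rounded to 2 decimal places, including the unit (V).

Answer: 3.50 V

Derivation:
Initial: C1(2μF, Q=5μC, V=2.50V), C2(3μF, Q=11μC, V=3.67V), C3(3μF, Q=9μC, V=3.00V), C4(4μF, Q=16μC, V=4.00V)
Op 1: CLOSE 4-1: Q_total=21.00, C_total=6.00, V=3.50; Q4=14.00, Q1=7.00; dissipated=1.500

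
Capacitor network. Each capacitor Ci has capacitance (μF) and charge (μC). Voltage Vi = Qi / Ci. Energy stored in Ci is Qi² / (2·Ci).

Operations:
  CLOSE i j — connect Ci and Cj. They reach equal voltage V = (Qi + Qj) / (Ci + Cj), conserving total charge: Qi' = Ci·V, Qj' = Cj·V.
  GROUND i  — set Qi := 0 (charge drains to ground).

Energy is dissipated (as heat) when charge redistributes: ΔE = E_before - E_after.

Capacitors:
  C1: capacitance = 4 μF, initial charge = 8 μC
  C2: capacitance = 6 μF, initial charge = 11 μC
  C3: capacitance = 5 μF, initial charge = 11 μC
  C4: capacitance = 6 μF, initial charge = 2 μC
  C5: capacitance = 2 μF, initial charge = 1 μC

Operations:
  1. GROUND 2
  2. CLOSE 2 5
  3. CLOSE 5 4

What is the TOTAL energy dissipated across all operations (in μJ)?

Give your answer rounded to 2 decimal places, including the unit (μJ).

Answer: 10.30 μJ

Derivation:
Initial: C1(4μF, Q=8μC, V=2.00V), C2(6μF, Q=11μC, V=1.83V), C3(5μF, Q=11μC, V=2.20V), C4(6μF, Q=2μC, V=0.33V), C5(2μF, Q=1μC, V=0.50V)
Op 1: GROUND 2: Q2=0; energy lost=10.083
Op 2: CLOSE 2-5: Q_total=1.00, C_total=8.00, V=0.12; Q2=0.75, Q5=0.25; dissipated=0.188
Op 3: CLOSE 5-4: Q_total=2.25, C_total=8.00, V=0.28; Q5=0.56, Q4=1.69; dissipated=0.033
Total dissipated: 10.303 μJ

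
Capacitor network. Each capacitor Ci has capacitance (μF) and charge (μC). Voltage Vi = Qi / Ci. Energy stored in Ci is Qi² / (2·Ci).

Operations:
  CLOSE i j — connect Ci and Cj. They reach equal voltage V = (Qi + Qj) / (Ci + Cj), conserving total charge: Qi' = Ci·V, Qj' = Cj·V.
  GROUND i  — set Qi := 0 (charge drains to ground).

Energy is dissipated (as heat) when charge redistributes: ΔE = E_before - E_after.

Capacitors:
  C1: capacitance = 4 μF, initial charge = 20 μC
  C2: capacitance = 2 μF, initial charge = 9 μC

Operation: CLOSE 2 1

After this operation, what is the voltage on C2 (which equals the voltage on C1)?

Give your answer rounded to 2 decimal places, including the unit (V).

Answer: 4.83 V

Derivation:
Initial: C1(4μF, Q=20μC, V=5.00V), C2(2μF, Q=9μC, V=4.50V)
Op 1: CLOSE 2-1: Q_total=29.00, C_total=6.00, V=4.83; Q2=9.67, Q1=19.33; dissipated=0.167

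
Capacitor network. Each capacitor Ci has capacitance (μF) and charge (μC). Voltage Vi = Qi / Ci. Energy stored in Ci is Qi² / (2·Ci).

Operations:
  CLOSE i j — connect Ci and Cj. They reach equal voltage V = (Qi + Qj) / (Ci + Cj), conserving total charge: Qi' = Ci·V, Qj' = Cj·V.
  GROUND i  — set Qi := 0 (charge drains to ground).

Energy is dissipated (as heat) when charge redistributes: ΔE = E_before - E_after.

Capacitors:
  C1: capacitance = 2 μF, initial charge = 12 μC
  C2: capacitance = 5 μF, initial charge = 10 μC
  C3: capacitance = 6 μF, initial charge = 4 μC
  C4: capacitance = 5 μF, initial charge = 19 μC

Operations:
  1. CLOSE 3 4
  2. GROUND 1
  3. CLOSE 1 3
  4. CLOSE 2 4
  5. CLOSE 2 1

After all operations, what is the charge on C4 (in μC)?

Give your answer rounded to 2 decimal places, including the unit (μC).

Answer: 10.23 μC

Derivation:
Initial: C1(2μF, Q=12μC, V=6.00V), C2(5μF, Q=10μC, V=2.00V), C3(6μF, Q=4μC, V=0.67V), C4(5μF, Q=19μC, V=3.80V)
Op 1: CLOSE 3-4: Q_total=23.00, C_total=11.00, V=2.09; Q3=12.55, Q4=10.45; dissipated=13.388
Op 2: GROUND 1: Q1=0; energy lost=36.000
Op 3: CLOSE 1-3: Q_total=12.55, C_total=8.00, V=1.57; Q1=3.14, Q3=9.41; dissipated=3.279
Op 4: CLOSE 2-4: Q_total=20.45, C_total=10.00, V=2.05; Q2=10.23, Q4=10.23; dissipated=0.010
Op 5: CLOSE 2-1: Q_total=13.36, C_total=7.00, V=1.91; Q2=9.55, Q1=3.82; dissipated=0.163
Final charges: Q1=3.82, Q2=9.55, Q3=9.41, Q4=10.23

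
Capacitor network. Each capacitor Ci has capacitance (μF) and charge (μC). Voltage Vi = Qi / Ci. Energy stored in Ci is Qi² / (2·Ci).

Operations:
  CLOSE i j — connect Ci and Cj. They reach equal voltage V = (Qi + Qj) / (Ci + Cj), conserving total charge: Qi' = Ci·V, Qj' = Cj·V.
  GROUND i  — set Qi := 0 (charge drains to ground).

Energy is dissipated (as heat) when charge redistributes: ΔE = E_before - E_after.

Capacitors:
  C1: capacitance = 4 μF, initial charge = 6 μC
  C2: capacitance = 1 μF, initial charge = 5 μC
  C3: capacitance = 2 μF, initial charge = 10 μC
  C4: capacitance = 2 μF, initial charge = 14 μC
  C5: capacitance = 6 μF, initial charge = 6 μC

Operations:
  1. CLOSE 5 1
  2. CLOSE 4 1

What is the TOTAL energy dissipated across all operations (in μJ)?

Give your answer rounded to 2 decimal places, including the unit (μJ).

Answer: 22.73 μJ

Derivation:
Initial: C1(4μF, Q=6μC, V=1.50V), C2(1μF, Q=5μC, V=5.00V), C3(2μF, Q=10μC, V=5.00V), C4(2μF, Q=14μC, V=7.00V), C5(6μF, Q=6μC, V=1.00V)
Op 1: CLOSE 5-1: Q_total=12.00, C_total=10.00, V=1.20; Q5=7.20, Q1=4.80; dissipated=0.300
Op 2: CLOSE 4-1: Q_total=18.80, C_total=6.00, V=3.13; Q4=6.27, Q1=12.53; dissipated=22.427
Total dissipated: 22.727 μJ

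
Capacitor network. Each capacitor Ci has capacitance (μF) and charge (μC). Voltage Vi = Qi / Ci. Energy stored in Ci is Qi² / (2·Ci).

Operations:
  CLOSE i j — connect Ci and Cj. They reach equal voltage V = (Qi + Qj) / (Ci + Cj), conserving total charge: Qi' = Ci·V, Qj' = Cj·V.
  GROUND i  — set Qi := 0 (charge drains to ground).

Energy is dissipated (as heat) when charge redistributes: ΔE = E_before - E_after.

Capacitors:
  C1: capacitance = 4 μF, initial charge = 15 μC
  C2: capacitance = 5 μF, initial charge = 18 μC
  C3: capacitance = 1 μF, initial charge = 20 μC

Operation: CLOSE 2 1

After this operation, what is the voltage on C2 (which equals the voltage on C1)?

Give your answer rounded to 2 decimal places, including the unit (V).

Answer: 3.67 V

Derivation:
Initial: C1(4μF, Q=15μC, V=3.75V), C2(5μF, Q=18μC, V=3.60V), C3(1μF, Q=20μC, V=20.00V)
Op 1: CLOSE 2-1: Q_total=33.00, C_total=9.00, V=3.67; Q2=18.33, Q1=14.67; dissipated=0.025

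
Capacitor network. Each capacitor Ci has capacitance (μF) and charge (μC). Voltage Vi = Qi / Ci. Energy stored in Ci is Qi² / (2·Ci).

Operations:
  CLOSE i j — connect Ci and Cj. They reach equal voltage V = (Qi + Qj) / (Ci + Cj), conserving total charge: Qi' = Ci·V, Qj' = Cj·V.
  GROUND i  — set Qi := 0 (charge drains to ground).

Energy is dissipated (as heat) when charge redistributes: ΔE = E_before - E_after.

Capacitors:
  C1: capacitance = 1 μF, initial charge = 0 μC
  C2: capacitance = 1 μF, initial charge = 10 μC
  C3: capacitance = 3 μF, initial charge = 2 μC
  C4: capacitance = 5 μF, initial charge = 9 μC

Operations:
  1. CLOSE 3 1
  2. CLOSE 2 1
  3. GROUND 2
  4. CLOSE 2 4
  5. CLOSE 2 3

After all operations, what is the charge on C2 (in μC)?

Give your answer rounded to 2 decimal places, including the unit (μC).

Initial: C1(1μF, Q=0μC, V=0.00V), C2(1μF, Q=10μC, V=10.00V), C3(3μF, Q=2μC, V=0.67V), C4(5μF, Q=9μC, V=1.80V)
Op 1: CLOSE 3-1: Q_total=2.00, C_total=4.00, V=0.50; Q3=1.50, Q1=0.50; dissipated=0.167
Op 2: CLOSE 2-1: Q_total=10.50, C_total=2.00, V=5.25; Q2=5.25, Q1=5.25; dissipated=22.562
Op 3: GROUND 2: Q2=0; energy lost=13.781
Op 4: CLOSE 2-4: Q_total=9.00, C_total=6.00, V=1.50; Q2=1.50, Q4=7.50; dissipated=1.350
Op 5: CLOSE 2-3: Q_total=3.00, C_total=4.00, V=0.75; Q2=0.75, Q3=2.25; dissipated=0.375
Final charges: Q1=5.25, Q2=0.75, Q3=2.25, Q4=7.50

Answer: 0.75 μC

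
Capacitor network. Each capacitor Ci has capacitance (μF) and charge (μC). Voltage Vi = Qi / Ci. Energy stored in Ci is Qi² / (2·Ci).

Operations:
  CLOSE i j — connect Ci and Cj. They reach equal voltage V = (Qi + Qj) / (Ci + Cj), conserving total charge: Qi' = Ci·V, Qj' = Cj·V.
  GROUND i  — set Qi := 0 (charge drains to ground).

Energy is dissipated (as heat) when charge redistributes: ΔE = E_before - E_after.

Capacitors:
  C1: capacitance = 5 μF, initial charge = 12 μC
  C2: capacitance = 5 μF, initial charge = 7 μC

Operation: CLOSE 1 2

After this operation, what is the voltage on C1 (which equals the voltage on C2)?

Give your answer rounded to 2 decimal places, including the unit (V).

Answer: 1.90 V

Derivation:
Initial: C1(5μF, Q=12μC, V=2.40V), C2(5μF, Q=7μC, V=1.40V)
Op 1: CLOSE 1-2: Q_total=19.00, C_total=10.00, V=1.90; Q1=9.50, Q2=9.50; dissipated=1.250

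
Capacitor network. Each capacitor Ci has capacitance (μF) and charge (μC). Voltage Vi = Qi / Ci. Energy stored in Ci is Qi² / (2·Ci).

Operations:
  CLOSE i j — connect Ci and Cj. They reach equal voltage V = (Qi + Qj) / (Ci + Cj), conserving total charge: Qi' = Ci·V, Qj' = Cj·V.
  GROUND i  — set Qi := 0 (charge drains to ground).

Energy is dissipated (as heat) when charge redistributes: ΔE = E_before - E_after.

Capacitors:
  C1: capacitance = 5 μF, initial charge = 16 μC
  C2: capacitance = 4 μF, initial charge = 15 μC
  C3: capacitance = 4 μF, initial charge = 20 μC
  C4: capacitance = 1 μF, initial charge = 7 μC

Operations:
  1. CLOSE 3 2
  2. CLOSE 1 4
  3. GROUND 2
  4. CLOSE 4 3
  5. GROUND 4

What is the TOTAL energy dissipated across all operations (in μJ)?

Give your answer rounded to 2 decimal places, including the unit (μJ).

Initial: C1(5μF, Q=16μC, V=3.20V), C2(4μF, Q=15μC, V=3.75V), C3(4μF, Q=20μC, V=5.00V), C4(1μF, Q=7μC, V=7.00V)
Op 1: CLOSE 3-2: Q_total=35.00, C_total=8.00, V=4.38; Q3=17.50, Q2=17.50; dissipated=1.562
Op 2: CLOSE 1-4: Q_total=23.00, C_total=6.00, V=3.83; Q1=19.17, Q4=3.83; dissipated=6.017
Op 3: GROUND 2: Q2=0; energy lost=38.281
Op 4: CLOSE 4-3: Q_total=21.33, C_total=5.00, V=4.27; Q4=4.27, Q3=17.07; dissipated=0.117
Op 5: GROUND 4: Q4=0; energy lost=9.102
Total dissipated: 55.080 μJ

Answer: 55.08 μJ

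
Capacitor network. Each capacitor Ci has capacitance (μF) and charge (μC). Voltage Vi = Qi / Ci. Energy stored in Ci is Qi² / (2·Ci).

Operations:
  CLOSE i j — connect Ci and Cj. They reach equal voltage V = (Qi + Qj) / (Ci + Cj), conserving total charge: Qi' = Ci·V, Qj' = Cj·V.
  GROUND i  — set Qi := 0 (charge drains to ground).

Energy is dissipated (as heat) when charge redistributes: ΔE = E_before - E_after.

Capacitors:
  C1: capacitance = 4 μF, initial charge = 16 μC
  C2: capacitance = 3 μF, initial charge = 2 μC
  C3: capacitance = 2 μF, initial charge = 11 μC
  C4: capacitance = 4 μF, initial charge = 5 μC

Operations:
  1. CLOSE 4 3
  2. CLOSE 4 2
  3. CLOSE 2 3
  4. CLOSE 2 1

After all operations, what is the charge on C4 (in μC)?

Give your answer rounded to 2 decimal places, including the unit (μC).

Initial: C1(4μF, Q=16μC, V=4.00V), C2(3μF, Q=2μC, V=0.67V), C3(2μF, Q=11μC, V=5.50V), C4(4μF, Q=5μC, V=1.25V)
Op 1: CLOSE 4-3: Q_total=16.00, C_total=6.00, V=2.67; Q4=10.67, Q3=5.33; dissipated=12.042
Op 2: CLOSE 4-2: Q_total=12.67, C_total=7.00, V=1.81; Q4=7.24, Q2=5.43; dissipated=3.429
Op 3: CLOSE 2-3: Q_total=10.76, C_total=5.00, V=2.15; Q2=6.46, Q3=4.30; dissipated=0.441
Op 4: CLOSE 2-1: Q_total=22.46, C_total=7.00, V=3.21; Q2=9.62, Q1=12.83; dissipated=2.926
Final charges: Q1=12.83, Q2=9.62, Q3=4.30, Q4=7.24

Answer: 7.24 μC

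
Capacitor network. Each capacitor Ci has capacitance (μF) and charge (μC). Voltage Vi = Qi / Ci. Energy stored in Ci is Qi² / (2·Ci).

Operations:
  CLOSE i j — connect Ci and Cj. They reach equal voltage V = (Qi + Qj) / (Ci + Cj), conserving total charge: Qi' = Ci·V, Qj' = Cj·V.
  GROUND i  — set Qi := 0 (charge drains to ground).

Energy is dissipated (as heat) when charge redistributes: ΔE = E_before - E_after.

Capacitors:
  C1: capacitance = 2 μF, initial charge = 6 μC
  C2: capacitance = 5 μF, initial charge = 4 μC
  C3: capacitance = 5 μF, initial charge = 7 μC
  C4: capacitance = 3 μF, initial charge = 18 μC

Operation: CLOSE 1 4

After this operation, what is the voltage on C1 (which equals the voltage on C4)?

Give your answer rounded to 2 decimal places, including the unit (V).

Answer: 4.80 V

Derivation:
Initial: C1(2μF, Q=6μC, V=3.00V), C2(5μF, Q=4μC, V=0.80V), C3(5μF, Q=7μC, V=1.40V), C4(3μF, Q=18μC, V=6.00V)
Op 1: CLOSE 1-4: Q_total=24.00, C_total=5.00, V=4.80; Q1=9.60, Q4=14.40; dissipated=5.400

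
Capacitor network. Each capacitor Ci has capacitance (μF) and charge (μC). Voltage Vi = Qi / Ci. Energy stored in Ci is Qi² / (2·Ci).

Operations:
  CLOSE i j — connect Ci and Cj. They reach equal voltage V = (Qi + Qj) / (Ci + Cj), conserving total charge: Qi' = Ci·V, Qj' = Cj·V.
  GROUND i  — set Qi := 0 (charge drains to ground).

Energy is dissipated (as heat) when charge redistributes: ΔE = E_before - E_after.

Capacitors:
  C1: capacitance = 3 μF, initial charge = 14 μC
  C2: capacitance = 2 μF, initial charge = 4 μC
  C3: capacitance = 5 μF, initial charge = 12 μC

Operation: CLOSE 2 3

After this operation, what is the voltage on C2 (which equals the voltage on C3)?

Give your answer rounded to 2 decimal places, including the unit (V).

Initial: C1(3μF, Q=14μC, V=4.67V), C2(2μF, Q=4μC, V=2.00V), C3(5μF, Q=12μC, V=2.40V)
Op 1: CLOSE 2-3: Q_total=16.00, C_total=7.00, V=2.29; Q2=4.57, Q3=11.43; dissipated=0.114

Answer: 2.29 V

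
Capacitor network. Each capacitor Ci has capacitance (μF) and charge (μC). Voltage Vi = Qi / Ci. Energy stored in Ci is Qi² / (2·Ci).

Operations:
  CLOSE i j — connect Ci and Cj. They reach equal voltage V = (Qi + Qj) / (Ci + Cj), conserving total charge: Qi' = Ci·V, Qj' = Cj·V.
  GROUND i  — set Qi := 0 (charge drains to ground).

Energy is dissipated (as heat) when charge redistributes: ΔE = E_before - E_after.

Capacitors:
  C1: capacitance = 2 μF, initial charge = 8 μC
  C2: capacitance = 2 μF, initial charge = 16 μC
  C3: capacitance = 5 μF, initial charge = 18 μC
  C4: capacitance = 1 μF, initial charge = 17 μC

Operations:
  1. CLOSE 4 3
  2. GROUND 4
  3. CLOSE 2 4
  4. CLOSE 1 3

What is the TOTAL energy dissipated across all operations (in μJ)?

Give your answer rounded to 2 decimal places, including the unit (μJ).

Answer: 115.56 μJ

Derivation:
Initial: C1(2μF, Q=8μC, V=4.00V), C2(2μF, Q=16μC, V=8.00V), C3(5μF, Q=18μC, V=3.60V), C4(1μF, Q=17μC, V=17.00V)
Op 1: CLOSE 4-3: Q_total=35.00, C_total=6.00, V=5.83; Q4=5.83, Q3=29.17; dissipated=74.817
Op 2: GROUND 4: Q4=0; energy lost=17.014
Op 3: CLOSE 2-4: Q_total=16.00, C_total=3.00, V=5.33; Q2=10.67, Q4=5.33; dissipated=21.333
Op 4: CLOSE 1-3: Q_total=37.17, C_total=7.00, V=5.31; Q1=10.62, Q3=26.55; dissipated=2.401
Total dissipated: 115.565 μJ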